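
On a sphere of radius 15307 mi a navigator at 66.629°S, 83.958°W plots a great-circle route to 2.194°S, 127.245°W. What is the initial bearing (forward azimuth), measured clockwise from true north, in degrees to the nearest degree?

314°

With φ₁ = -1.1629, φ₂ = -0.0383, Δλ = -0.7555 rad, the forward-azimuth formula gives
θ = atan2( sin Δλ cos φ₂ , cos φ₁ sin φ₂ − sin φ₁ cos φ₂ cos Δλ ) = atan2(-0.6852, 0.6525) = -46.40°.
Adding 360° brings this into [0°, 360°): 314°.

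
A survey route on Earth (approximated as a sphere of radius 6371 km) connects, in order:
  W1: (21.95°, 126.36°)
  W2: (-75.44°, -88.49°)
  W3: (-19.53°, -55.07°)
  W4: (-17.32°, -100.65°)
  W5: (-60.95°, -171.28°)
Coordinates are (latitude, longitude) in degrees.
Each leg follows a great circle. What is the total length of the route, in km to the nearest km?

32345 km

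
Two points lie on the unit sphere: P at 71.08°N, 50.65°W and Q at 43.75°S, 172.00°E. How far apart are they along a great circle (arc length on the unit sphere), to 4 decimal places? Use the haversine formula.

Let φ₁ = 1.2406 rad, φ₂ = -0.7636 rad, and Δλ = -2.3972 rad.
Haversine: a = sin²(Δφ/2) + cos φ₁ cos φ₂ sin²(Δλ/2) = 0.7100 + (0.3242)(0.7224)(0.8678) = 0.91321.
Central angle c = 2·arcsin(√a) = 2.54353 rad.
On the unit sphere the arc length equals the central angle: 2.5435.

2.5435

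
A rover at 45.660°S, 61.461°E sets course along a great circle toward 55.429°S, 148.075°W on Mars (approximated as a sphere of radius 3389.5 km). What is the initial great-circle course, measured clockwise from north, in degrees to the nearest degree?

163°

Δλ = 150.464° = 2.6261 rad.
y = sin Δλ · cos φ₂ = (0.4930)(0.5674) = 0.2797
x = cos φ₁ sin φ₂ − sin φ₁ cos φ₂ cos Δλ = (0.6989)(-0.8234) − (-0.7152)(0.5674)(-0.8700) = -0.9286
θ = atan2(y, x) = 163.24°, so the bearing is 163°.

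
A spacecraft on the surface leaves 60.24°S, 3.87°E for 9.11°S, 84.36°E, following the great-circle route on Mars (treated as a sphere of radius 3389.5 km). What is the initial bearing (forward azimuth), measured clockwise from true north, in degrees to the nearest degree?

86°

Δλ = 80.490° = 1.4048 rad.
y = sin Δλ · cos φ₂ = (0.9863)(0.9874) = 0.9738
x = cos φ₁ sin φ₂ − sin φ₁ cos φ₂ cos Δλ = (0.4964)(-0.1583) − (-0.8681)(0.9874)(0.1652) = 0.0630
θ = atan2(y, x) = 86.30°, so the bearing is 86°.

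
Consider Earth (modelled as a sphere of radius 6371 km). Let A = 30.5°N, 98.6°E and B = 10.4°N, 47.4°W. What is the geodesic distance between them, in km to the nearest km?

With latitudes φ₁ = 30.500°, φ₂ = 10.400° and longitude difference Δλ = -146.000°:
cos c = sin φ₁ sin φ₂ + cos φ₁ cos φ₂ cos Δλ = (0.5075)(0.1805) + (0.8616)(0.9836)(-0.8290) = -0.61097,
so c = arccos(-0.61097) = 2.22808 rad.
Distance = R·c = 6371 × 2.2281 ≈ 14195 km.

14195 km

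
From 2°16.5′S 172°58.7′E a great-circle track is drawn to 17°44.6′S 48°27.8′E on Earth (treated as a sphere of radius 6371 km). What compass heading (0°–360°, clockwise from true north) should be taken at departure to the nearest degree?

Δλ = -124.515° = -2.1732 rad.
y = sin Δλ · cos φ₂ = (-0.8240)(0.9524) = -0.7848
x = cos φ₁ sin φ₂ − sin φ₁ cos φ₂ cos Δλ = (0.9992)(-0.3048) − (-0.0397)(0.9524)(-0.5666) = -0.3259
θ = atan2(y, x) = -112.55°; adding 360° gives 247°.

247°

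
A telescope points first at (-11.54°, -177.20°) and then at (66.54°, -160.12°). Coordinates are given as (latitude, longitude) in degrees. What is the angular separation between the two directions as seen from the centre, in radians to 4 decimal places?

1.3803 rad

Let φ₁ = -0.2014 rad, φ₂ = 1.1613 rad, and Δλ = 0.2981 rad.
cos c = sin φ₁ sin φ₂ + cos φ₁ cos φ₂ cos Δλ = (-0.2001)(0.9173) + (0.9798)(0.3981)(0.9559) = 0.18934,
so c = arccos(0.18934) = 1.38030 rad.
So the angular separation is 1.3803 rad.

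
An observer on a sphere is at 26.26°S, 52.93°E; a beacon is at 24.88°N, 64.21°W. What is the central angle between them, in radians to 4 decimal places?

With latitudes φ₁ = -26.260°, φ₂ = 24.880° and longitude difference Δλ = -117.140°:
cos c = sin φ₁ sin φ₂ + cos φ₁ cos φ₂ cos Δλ = (-0.4424)(0.4207) + (0.8968)(0.9072)(-0.4562) = -0.55727,
so c = arccos(-0.55727) = 2.16189 rad.
So the angular separation is 2.1619 rad.

2.1619 rad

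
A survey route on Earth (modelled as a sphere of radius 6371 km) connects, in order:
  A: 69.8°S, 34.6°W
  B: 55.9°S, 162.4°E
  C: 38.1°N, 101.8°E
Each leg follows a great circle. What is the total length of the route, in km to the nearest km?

17882 km

Leg A→B: central angle 0.9373 rad, distance 5971.3 km.
Leg B→C: central angle 1.8696 rad, distance 11911.1 km.
Total: 5971.3 + 11911.1 ≈ 17882 km.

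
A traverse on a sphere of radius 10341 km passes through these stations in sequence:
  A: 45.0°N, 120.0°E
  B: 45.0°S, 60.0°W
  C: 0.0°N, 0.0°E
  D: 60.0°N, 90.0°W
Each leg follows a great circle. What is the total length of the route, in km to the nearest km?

Leg A→B: central angle 3.1416 rad, distance 32487.2 km.
Leg B→C: central angle 1.2094 rad, distance 12506.7 km.
Leg C→D: central angle 1.5708 rad, distance 16243.6 km.
Total: 32487.2 + 12506.7 + 16243.6 ≈ 61238 km.

61238 km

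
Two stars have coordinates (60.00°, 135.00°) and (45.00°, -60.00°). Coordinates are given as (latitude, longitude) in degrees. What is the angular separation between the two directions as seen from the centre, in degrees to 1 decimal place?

74.3°

Let φ₁ = 1.0472 rad, φ₂ = 0.7854 rad, and Δλ = 2.8798 rad.
Haversine: a = sin²(Δφ/2) + cos φ₁ cos φ₂ sin²(Δλ/2) = 0.0170 + (0.5000)(0.7071)(0.9830) = 0.36457.
Central angle c = 2·arcsin(√a) = 1.29650 rad.
So the angular separation is 74.3°.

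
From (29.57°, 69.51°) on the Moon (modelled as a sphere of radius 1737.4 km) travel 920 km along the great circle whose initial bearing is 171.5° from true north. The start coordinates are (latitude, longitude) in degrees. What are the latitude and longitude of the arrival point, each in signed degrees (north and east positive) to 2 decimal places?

-0.49°, 73.79°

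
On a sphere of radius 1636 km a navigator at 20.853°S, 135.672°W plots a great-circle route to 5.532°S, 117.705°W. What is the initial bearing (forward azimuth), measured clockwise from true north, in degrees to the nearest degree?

51°

With φ₁ = -0.3640, φ₂ = -0.0966, Δλ = 0.3136 rad, the forward-azimuth formula gives
θ = atan2( sin Δλ cos φ₂ , cos φ₁ sin φ₂ − sin φ₁ cos φ₂ cos Δλ ) = atan2(0.3070, 0.2469) = 51.19°.
So the initial bearing is 51°.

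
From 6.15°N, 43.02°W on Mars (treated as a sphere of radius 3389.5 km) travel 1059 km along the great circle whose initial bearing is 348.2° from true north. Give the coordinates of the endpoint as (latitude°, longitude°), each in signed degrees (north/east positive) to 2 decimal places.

23.65°, -46.95°

Angular distance δ = d/R = 1059/3389.5 = 0.31244 rad; initial bearing θ = 6.0772 rad.
sin φ₂ = sin φ₁ cos δ + cos φ₁ sin δ cos θ = (0.1071)(0.9516) + (0.9942)(0.3074)(0.9789) = 0.4011, so φ₂ = 23.65°.
Δλ = atan2(sin θ sin δ cos φ₁, cos δ − sin φ₁ sin φ₂) = atan2(-0.0625, 0.9086) = -3.935°.
λ₂ = -43.020° − 3.935° = -46.95°.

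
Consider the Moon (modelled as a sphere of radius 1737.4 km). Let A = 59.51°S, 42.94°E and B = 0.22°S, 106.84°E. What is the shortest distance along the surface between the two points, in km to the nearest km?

2332 km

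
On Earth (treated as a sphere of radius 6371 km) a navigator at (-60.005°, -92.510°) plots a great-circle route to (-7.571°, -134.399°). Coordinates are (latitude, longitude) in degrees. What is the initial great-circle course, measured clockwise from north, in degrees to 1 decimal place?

310.9°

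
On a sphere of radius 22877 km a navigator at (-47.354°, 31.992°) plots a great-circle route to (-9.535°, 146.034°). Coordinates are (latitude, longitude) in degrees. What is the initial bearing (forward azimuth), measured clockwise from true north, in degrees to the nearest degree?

114°

With φ₁ = -0.8265, φ₂ = -0.1664, Δλ = 1.9904 rad, the forward-azimuth formula gives
θ = atan2( sin Δλ cos φ₂ , cos φ₁ sin φ₂ − sin φ₁ cos φ₂ cos Δλ ) = atan2(0.9006, -0.4078) = 114.36°.
So the initial bearing is 114°.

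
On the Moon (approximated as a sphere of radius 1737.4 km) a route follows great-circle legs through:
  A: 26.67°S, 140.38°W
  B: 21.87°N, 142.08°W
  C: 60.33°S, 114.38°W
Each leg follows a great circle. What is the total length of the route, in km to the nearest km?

Leg A→B: central angle 0.8477 rad, distance 1472.7 km.
Leg B→C: central angle 1.4876 rad, distance 2584.6 km.
Total: 1472.7 + 2584.6 ≈ 4057 km.

4057 km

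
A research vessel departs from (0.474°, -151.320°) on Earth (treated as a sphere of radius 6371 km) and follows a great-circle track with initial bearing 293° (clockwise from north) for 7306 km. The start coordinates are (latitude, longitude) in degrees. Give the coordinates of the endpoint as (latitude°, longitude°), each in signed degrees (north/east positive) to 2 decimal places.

Angular distance δ = d/R = 7306/6371 = 1.14676 rad; initial bearing θ = 5.1138 rad.
sin φ₂ = sin φ₁ cos δ + cos φ₁ sin δ cos θ = (0.0083)(0.4114) + (1.0000)(0.9114)(0.3907) = 0.3595, so φ₂ = 21.07°.
Δλ = atan2(sin θ sin δ cos φ₁, cos δ − sin φ₁ sin φ₂) = atan2(-0.8390, 0.4085) = -64.039°.
λ₂ = -151.320° − 64.039° = -215.36° → 144.64° after wrapping to (−180°, 180°].

21.07°, 144.64°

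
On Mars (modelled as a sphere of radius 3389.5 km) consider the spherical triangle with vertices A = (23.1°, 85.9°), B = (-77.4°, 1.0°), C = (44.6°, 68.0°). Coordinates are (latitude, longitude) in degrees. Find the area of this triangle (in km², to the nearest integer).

Side lengths (central angles): a = 2.2454, b = 0.4540, c = 1.9445 rad; semiperimeter s = 2.3219.
By l'Huilier's theorem, tan(E/4) = √[tan(s/2) tan((s−a)/2) tan((s−b)/2) tan((s−c)/2)], giving spherical excess E = 0.5989 rad.
Area = E·R² = 0.5989 × (3389.5)² ≈ 6880925 km².

6880925 km²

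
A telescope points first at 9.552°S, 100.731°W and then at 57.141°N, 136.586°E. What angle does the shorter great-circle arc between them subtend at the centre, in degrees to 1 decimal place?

115.4°

Let φ₁ = -0.1667 rad, φ₂ = 0.9973 rad, and Δλ = -2.1412 rad.
Haversine: a = sin²(Δφ/2) + cos φ₁ cos φ₂ sin²(Δλ/2) = 0.3022 + (0.9861)(0.5426)(0.7700) = 0.71416.
Central angle c = 2·arcsin(√a) = 2.01342 rad.
So the angular separation is 115.4°.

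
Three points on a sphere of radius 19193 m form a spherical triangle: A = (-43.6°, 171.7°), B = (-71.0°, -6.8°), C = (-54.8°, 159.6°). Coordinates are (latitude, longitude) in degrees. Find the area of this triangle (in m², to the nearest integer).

26735228 m²

Side lengths (central angles): a = 0.9395, b = 0.2386, c = 1.1414 rad; semiperimeter s = 1.1597.
By l'Huilier's theorem, tan(E/4) = √[tan(s/2) tan((s−a)/2) tan((s−b)/2) tan((s−c)/2)], giving spherical excess E = 0.0726 rad.
Area = E·R² = 0.0726 × (19193)² ≈ 26735228 m².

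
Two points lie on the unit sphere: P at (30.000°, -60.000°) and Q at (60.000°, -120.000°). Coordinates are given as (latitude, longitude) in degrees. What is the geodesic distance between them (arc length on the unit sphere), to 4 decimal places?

With latitudes φ₁ = 30.000°, φ₂ = 60.000° and longitude difference Δλ = -60.000°:
Haversine: a = sin²(Δφ/2) + cos φ₁ cos φ₂ sin²(Δλ/2) = 0.0670 + (0.8660)(0.5000)(0.2500) = 0.17524.
Central angle c = 2·arcsin(√a) = 0.86384 rad.
On the unit sphere the arc length equals the central angle: 0.8638.

0.8638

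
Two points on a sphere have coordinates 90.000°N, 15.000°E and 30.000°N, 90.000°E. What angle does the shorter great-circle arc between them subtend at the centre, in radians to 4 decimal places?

1.0472 rad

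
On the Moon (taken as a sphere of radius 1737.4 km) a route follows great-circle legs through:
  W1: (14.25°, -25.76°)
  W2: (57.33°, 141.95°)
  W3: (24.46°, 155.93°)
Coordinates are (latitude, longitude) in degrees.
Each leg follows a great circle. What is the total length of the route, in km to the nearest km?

4308 km

Leg W1→W2: central angle 1.8797 rad, distance 3265.7 km.
Leg W2→W3: central angle 0.6000 rad, distance 1042.4 km.
Total: 3265.7 + 1042.4 ≈ 4308 km.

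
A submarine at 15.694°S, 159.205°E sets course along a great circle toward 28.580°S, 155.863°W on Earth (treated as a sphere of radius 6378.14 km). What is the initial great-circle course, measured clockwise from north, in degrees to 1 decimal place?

115.2°

With φ₁ = -0.2739, φ₂ = -0.4988, Δλ = 0.7842 rad, the forward-azimuth formula gives
θ = atan2( sin Δλ cos φ₂ , cos φ₁ sin φ₂ − sin φ₁ cos φ₂ cos Δλ ) = atan2(0.6202, -0.2924) = 115.24°.
So the initial bearing is 115.2°.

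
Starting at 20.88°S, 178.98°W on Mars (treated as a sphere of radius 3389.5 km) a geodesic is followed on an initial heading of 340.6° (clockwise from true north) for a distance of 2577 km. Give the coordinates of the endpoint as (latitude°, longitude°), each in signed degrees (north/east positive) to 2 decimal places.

20.43°, 166.88°

Angular distance δ = d/R = 2577/3389.5 = 0.76029 rad; initial bearing θ = 5.9446 rad.
sin φ₂ = sin φ₁ cos δ + cos φ₁ sin δ cos θ = (-0.3564)(0.7246) + (0.9343)(0.6891)(0.9432) = 0.3490, so φ₂ = 20.43°.
Δλ = atan2(sin θ sin δ cos φ₁, cos δ − sin φ₁ sin φ₂) = atan2(-0.2139, 0.8490) = -14.138°.
λ₂ = -178.980° − 14.138° = -193.12° → 166.88° after wrapping to (−180°, 180°].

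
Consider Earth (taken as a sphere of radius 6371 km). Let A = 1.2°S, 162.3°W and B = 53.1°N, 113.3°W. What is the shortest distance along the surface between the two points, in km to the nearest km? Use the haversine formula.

With latitudes φ₁ = -1.200°, φ₂ = 53.100° and longitude difference Δλ = 49.000°:
Haversine: a = sin²(Δφ/2) + cos φ₁ cos φ₂ sin²(Δλ/2) = 0.2082 + (0.9998)(0.6004)(0.1720) = 0.31146.
Central angle c = 2·arcsin(√a) = 1.18416 rad.
Distance = R·c = 6371 × 1.1842 ≈ 7544 km.

7544 km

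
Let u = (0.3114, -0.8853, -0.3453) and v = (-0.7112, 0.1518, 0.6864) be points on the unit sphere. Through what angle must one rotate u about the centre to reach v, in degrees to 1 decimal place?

126.4°

u·v = -0.5929; |u| = 1.0000, |v| = 1.0000.
cos θ = (u·v)/(|u||v|) = -0.5929, so θ = 126.4°.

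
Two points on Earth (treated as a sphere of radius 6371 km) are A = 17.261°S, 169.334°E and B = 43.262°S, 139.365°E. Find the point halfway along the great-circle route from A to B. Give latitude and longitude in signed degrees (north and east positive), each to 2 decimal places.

-31.12°, 156.41°

Central angle δ = 0.6338 rad. Interpolating on the sphere with fraction f = 0.5:
P = [sin((1−f)δ)·A + sin(fδ)·B] / sin δ = 0.5262·A + 0.5262·B in Cartesian coordinates,
giving P = (-0.7846, 0.3426, -0.5168), i.e. latitude -31.12°, longitude 156.41°.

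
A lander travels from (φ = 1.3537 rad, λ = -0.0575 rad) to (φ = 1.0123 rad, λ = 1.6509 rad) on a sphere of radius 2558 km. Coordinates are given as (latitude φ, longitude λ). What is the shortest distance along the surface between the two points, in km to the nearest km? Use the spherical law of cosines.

1592 km

Let φ₁ = 1.3537 rad, φ₂ = 1.0123 rad, and Δλ = 1.7084 rad.
cos c = sin φ₁ sin φ₂ + cos φ₁ cos φ₂ cos Δλ = (0.9765)(0.8481) + (0.2154)(0.5299)(-0.1372) = 0.81249,
so c = arccos(0.81249) = 0.62239 rad.
Distance = R·c = 2558 × 0.6224 ≈ 1592 km.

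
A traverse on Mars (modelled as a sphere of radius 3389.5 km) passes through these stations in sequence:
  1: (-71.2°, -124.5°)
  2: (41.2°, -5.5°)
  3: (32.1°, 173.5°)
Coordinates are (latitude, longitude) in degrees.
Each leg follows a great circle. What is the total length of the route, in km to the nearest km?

14465 km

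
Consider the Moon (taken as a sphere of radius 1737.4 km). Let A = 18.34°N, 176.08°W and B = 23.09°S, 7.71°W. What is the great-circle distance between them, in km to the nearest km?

With latitudes φ₁ = 18.340°, φ₂ = -23.090° and longitude difference Δλ = 168.370°:
cos c = sin φ₁ sin φ₂ + cos φ₁ cos φ₂ cos Δλ = (0.3147)(-0.3922) + (0.9492)(0.9199)(-0.9795) = -0.97864,
so c = arccos(-0.97864) = 2.93453 rad.
Distance = R·c = 1737.4 × 2.9345 ≈ 5098 km.

5098 km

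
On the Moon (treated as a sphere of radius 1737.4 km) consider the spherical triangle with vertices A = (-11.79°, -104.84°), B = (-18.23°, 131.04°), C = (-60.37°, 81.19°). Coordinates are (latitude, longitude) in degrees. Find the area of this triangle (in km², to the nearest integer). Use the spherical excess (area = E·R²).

4401198 km²

Side lengths (central angles): a = 0.9585, b = 1.8794, c = 2.0461 rad; semiperimeter s = 2.4420.
By l'Huilier's theorem, tan(E/4) = √[tan(s/2) tan((s−a)/2) tan((s−b)/2) tan((s−c)/2)], giving spherical excess E = 1.4580 rad.
Area = E·R² = 1.4580 × (1737.4)² ≈ 4401198 km².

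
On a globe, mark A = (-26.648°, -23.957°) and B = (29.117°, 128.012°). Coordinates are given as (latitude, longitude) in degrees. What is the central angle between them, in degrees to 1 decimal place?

155.2°

In radians: φ₁ = -0.4651, φ₂ = 0.5082, Δλ = 151.969° = 2.6524 rad.
cos c = sin φ₁ sin φ₂ + cos φ₁ cos φ₂ cos Δλ = (-0.4485)(0.4866) + (0.8938)(0.8736)(-0.8827) = -0.90748,
so c = arccos(-0.90748) = 2.70803 rad.
So the angular separation is 155.2°.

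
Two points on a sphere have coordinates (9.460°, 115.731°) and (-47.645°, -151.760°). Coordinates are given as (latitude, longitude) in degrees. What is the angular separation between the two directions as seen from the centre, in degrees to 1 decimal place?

With latitudes φ₁ = 9.460°, φ₂ = -47.645° and longitude difference Δλ = 92.509°:
Haversine: a = sin²(Δφ/2) + cos φ₁ cos φ₂ sin²(Δλ/2) = 0.2284 + (0.9864)(0.6737)(0.5219) = 0.57528.
Central angle c = 2·arcsin(√a) = 1.72192 rad.
So the angular separation is 98.7°.

98.7°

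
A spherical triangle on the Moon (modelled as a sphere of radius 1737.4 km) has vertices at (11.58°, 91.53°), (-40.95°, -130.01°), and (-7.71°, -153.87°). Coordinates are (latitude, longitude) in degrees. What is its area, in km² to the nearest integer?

3641796 km²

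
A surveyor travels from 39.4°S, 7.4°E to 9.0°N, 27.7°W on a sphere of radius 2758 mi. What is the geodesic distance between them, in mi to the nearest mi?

2807 mi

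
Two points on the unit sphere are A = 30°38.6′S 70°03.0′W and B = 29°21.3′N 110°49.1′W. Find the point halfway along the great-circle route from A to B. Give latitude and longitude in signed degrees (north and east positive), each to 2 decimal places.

-0.69°, -90.57°

Central angle δ = 1.2471 rad. Interpolating on the sphere with fraction f = 0.5:
P = [sin((1−f)δ)·A + sin(fδ)·B] / sin δ = 0.6159·A + 0.6159·B in Cartesian coordinates,
giving P = (-0.0100, -0.9999, -0.0120), i.e. latitude -0.69°, longitude -90.57°.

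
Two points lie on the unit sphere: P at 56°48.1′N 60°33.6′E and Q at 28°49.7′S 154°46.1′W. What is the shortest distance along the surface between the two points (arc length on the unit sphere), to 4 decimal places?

With latitudes φ₁ = 56.802°, φ₂ = -28.828° and longitude difference Δλ = 144.672°:
cos c = sin φ₁ sin φ₂ + cos φ₁ cos φ₂ cos Δλ = (0.8368)(-0.4822) + (0.5475)(0.8761)(-0.8159) = -0.79483,
so c = arccos(-0.79483) = 2.48953 rad.
On the unit sphere the arc length equals the central angle: 2.4895.

2.4895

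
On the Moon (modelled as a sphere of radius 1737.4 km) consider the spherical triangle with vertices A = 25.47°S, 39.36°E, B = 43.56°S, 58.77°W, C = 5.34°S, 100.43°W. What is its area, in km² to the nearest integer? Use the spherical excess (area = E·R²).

690840 km²

Side lengths (central angles): a = 0.9233, b = 2.2737, c = 1.3655 rad; semiperimeter s = 2.2813.
By l'Huilier's theorem, tan(E/4) = √[tan(s/2) tan((s−a)/2) tan((s−b)/2) tan((s−c)/2)], giving spherical excess E = 0.2289 rad.
Area = E·R² = 0.2289 × (1737.4)² ≈ 690840 km².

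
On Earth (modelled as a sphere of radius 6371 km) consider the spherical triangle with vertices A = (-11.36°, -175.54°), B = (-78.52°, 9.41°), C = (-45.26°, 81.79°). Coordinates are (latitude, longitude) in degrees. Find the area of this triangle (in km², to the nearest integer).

Side lengths (central angles): a = 0.7399, b = 1.5822, c = 1.5722 rad; semiperimeter s = 1.9472.
By l'Huilier's theorem, tan(E/4) = √[tan(s/2) tan((s−a)/2) tan((s−b)/2) tan((s−c)/2)], giving spherical excess E = 0.7449 rad.
Area = E·R² = 0.7449 × (6371)² ≈ 30233947 km².

30233947 km²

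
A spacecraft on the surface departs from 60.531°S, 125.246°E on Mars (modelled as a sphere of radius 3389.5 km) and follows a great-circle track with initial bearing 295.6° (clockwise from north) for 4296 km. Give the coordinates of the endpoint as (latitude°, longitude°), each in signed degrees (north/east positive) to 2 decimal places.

-3.28°, 65.70°

Angular distance δ = d/R = 4296/3389.5 = 1.26744 rad; initial bearing θ = 5.1592 rad.
sin φ₂ = sin φ₁ cos δ + cos φ₁ sin δ cos θ = (-0.8706)(0.2987) + (0.4920)(0.9543)(0.4321) = -0.0572, so φ₂ = -3.28°.
Δλ = atan2(sin θ sin δ cos φ₁, cos δ − sin φ₁ sin φ₂) = atan2(-0.4234, 0.2489) = -59.549°.
λ₂ = 125.246° − 59.549° = 65.70°.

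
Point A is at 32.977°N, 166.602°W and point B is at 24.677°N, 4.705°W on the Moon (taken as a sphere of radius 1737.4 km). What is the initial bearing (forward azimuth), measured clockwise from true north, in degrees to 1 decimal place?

19.0°

With φ₁ = 0.5756, φ₂ = 0.4307, Δλ = 2.8256 rad, the forward-azimuth formula gives
θ = atan2( sin Δλ cos φ₂ , cos φ₁ sin φ₂ − sin φ₁ cos φ₂ cos Δλ ) = atan2(0.2823, 0.8203) = 18.99°.
So the initial bearing is 19.0°.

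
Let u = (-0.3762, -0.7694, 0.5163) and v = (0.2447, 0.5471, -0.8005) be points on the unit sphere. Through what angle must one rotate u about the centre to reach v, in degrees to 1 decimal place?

157.9°

u·v = -0.9263; |u| = 1.0000, |v| = 1.0000.
cos θ = (u·v)/(|u||v|) = -0.9263, so θ = 157.9°.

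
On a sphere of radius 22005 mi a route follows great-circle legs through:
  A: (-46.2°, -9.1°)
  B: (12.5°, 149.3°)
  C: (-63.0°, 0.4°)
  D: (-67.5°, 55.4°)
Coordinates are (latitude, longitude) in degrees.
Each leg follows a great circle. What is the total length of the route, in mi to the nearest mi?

111088 mi

Leg A→B: central angle 2.4727 rad, distance 54411.5 mi.
Leg B→C: central angle 2.1802 rad, distance 47975.1 mi.
Leg C→D: central angle 0.3954 rad, distance 8701.3 mi.
Total: 54411.5 + 47975.1 + 8701.3 ≈ 111088 mi.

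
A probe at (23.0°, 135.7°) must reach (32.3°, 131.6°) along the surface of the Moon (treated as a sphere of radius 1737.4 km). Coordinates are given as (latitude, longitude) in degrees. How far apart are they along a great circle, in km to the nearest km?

303 km

With latitudes φ₁ = 23.000°, φ₂ = 32.300° and longitude difference Δλ = -4.100°:
cos c = sin φ₁ sin φ₂ + cos φ₁ cos φ₂ cos Δλ = (0.3907)(0.5344) + (0.9205)(0.8453)(0.9974) = 0.98486,
so c = arccos(0.98486) = 0.17421 rad.
Distance = R·c = 1737.4 × 0.1742 ≈ 303 km.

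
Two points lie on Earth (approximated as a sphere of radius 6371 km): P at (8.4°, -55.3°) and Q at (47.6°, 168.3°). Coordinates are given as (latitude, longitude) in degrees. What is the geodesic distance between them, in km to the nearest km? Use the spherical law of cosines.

12458 km

With latitudes φ₁ = 8.400°, φ₂ = 47.600° and longitude difference Δλ = -136.400°:
cos c = sin φ₁ sin φ₂ + cos φ₁ cos φ₂ cos Δλ = (0.1461)(0.7385) + (0.9893)(0.6743)(-0.7242) = -0.37520,
so c = arccos(-0.37520) = 1.95541 rad.
Distance = R·c = 6371 × 1.9554 ≈ 12458 km.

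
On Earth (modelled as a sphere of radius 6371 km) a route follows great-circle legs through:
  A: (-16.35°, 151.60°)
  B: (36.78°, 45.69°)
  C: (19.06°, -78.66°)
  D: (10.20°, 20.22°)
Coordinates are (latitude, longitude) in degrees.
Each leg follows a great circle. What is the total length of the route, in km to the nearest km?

Leg A→B: central angle 1.9598 rad, distance 12485.6 km.
Leg B→C: central angle 1.8045 rad, distance 11496.8 km.
Leg C→D: central angle 1.6567 rad, distance 10554.6 km.
Total: 12485.6 + 11496.8 + 10554.6 ≈ 34537 km.

34537 km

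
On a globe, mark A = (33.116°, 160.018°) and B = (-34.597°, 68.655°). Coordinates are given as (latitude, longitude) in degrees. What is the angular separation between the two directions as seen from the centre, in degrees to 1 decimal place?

In radians: φ₁ = 0.5780, φ₂ = -0.6038, Δλ = -91.363° = -1.5946 rad.
cos c = sin φ₁ sin φ₂ + cos φ₁ cos φ₂ cos Δλ = (0.5463)(-0.5678) + (0.8376)(0.8232)(-0.0238) = -0.32661,
so c = arccos(-0.32661) = 1.90351 rad.
So the angular separation is 109.1°.

109.1°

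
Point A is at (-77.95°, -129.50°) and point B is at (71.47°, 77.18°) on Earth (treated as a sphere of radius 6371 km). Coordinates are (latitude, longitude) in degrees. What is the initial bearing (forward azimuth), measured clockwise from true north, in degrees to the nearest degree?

With φ₁ = -1.3605, φ₂ = 1.2474, Δλ = -2.6759 rad, the forward-azimuth formula gives
θ = atan2( sin Δλ cos φ₂ , cos φ₁ sin φ₂ − sin φ₁ cos φ₂ cos Δλ ) = atan2(-0.1427, -0.0798) = -119.20°.
Adding 360° brings this into [0°, 360°): 241°.

241°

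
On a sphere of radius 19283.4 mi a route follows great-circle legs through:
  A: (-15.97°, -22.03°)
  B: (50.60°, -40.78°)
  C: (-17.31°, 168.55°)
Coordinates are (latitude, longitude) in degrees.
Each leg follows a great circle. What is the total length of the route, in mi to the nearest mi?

69966 mi

Leg A→B: central angle 1.1969 rad, distance 23080.3 mi.
Leg B→C: central angle 2.4314 rad, distance 46885.3 mi.
Total: 23080.3 + 46885.3 ≈ 69966 mi.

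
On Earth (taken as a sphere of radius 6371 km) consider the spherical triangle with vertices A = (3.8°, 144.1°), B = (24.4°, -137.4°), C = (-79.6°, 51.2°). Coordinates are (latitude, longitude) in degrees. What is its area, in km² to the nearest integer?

Side lengths (central angles): a = 2.1759, b = 1.6452, c = 1.3607 rad; semiperimeter s = 2.5909.
By l'Huilier's theorem, tan(E/4) = √[tan(s/2) tan((s−a)/2) tan((s−b)/2) tan((s−c)/2)], giving spherical excess E = 1.9148 rad.
Area = E·R² = 1.9148 × (6371)² ≈ 77721918 km².

77721918 km²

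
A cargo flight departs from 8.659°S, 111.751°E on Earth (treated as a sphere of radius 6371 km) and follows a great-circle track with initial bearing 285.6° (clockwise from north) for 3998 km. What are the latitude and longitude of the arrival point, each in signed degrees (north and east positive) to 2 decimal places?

1.96°, 77.29°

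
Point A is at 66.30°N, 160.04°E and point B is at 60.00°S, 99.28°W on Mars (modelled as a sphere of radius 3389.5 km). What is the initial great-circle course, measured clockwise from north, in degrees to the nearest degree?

118°

With φ₁ = 1.1572, φ₂ = -1.0472, Δλ = 1.7572 rad, the forward-azimuth formula gives
θ = atan2( sin Δλ cos φ₂ , cos φ₁ sin φ₂ − sin φ₁ cos φ₂ cos Δλ ) = atan2(0.4913, -0.2633) = 118.18°.
So the initial bearing is 118°.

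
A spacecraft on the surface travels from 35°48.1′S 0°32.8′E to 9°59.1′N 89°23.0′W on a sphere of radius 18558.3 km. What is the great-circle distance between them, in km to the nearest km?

31019 km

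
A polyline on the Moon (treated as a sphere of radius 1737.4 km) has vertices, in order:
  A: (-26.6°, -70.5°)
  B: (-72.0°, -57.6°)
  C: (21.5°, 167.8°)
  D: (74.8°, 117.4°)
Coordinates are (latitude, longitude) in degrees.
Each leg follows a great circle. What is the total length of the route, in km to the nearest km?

6936 km

Leg A→B: central angle 0.8021 rad, distance 1393.6 km.
Leg B→C: central angle 2.1537 rad, distance 3741.8 km.
Leg C→D: central angle 1.0366 rad, distance 1800.9 km.
Total: 1393.6 + 3741.8 + 1800.9 ≈ 6936 km.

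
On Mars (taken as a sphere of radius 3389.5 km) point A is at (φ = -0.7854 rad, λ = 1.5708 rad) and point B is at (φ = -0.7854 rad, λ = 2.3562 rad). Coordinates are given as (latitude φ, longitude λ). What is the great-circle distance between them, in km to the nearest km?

Let φ₁ = -0.7854 rad, φ₂ = -0.7854 rad, and Δλ = 0.7854 rad.
Haversine: a = sin²(Δφ/2) + cos φ₁ cos φ₂ sin²(Δλ/2) = 0.0000 + (0.7071)(0.7071)(0.1464) = 0.07322.
Central angle c = 2·arcsin(√a) = 0.54803 rad.
Distance = R·c = 3389.5 × 0.5480 ≈ 1858 km.

1858 km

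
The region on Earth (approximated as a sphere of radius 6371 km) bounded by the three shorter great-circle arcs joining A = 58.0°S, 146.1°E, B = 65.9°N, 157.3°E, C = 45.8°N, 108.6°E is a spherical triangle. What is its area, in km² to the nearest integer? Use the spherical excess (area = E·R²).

Side lengths (central angles): a = 0.5692, b = 1.8911, c = 2.1674 rad; semiperimeter s = 2.3139.
By l'Huilier's theorem, tan(E/4) = √[tan(s/2) tan((s−a)/2) tan((s−b)/2) tan((s−c)/2)], giving spherical excess E = 0.8150 rad.
Area = E·R² = 0.8150 × (6371)² ≈ 33080557 km².

33080557 km²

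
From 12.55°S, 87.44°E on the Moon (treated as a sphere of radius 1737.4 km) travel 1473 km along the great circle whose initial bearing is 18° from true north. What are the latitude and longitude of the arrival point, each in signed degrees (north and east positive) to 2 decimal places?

33.53°, 103.58°

Angular distance δ = d/R = 1473/1737.4 = 0.84782 rad; initial bearing θ = 0.3142 rad.
sin φ₂ = sin φ₁ cos δ + cos φ₁ sin δ cos θ = (-0.2173)(0.6616) + (0.9761)(0.7498)(0.9511) = 0.5523, so φ₂ = 33.53°.
Δλ = atan2(sin θ sin δ cos φ₁, cos δ − sin φ₁ sin φ₂) = atan2(0.2262, 0.7816) = 16.138°.
λ₂ = 87.440° + 16.138° = 103.58°.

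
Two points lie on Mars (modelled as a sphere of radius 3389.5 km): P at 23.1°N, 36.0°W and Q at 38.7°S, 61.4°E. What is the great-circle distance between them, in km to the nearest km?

6492 km

Let φ₁ = 0.4032 rad, φ₂ = -0.6754 rad, and Δλ = 1.7000 rad.
Haversine: a = sin²(Δφ/2) + cos φ₁ cos φ₂ sin²(Δλ/2) = 0.2637 + (0.9198)(0.7804)(0.5644) = 0.66888.
Central angle c = 2·arcsin(√a) = 1.91534 rad.
Distance = R·c = 3389.5 × 1.9153 ≈ 6492 km.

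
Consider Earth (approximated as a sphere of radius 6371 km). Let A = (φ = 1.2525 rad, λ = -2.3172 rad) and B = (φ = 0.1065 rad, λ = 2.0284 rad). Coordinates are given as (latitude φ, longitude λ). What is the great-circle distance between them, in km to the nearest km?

10075 km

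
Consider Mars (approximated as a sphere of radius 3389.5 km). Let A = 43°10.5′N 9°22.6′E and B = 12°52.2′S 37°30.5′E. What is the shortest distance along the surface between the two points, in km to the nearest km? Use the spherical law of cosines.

Let φ₁ = 0.7535 rad, φ₂ = -0.2246 rad, and Δλ = 0.4910 rad.
cos c = sin φ₁ sin φ₂ + cos φ₁ cos φ₂ cos Δλ = (0.6842)(-0.2227) + (0.7293)(0.9749)(0.8819) = 0.47455,
so c = arccos(0.47455) = 1.07634 rad.
Distance = R·c = 3389.5 × 1.0763 ≈ 3648 km.

3648 km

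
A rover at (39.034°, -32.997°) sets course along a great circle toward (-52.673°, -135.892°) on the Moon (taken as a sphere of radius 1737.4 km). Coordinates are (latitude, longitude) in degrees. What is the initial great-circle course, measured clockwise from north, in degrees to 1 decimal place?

228.0°

Δλ = -102.895° = -1.7959 rad.
y = sin Δλ · cos φ₂ = (-0.9748)(0.6064) = -0.5911
x = cos φ₁ sin φ₂ − sin φ₁ cos φ₂ cos Δλ = (0.7768)(-0.7952) − (0.6298)(0.6064)(-0.2232) = -0.5325
θ = atan2(y, x) = -132.01°; adding 360° gives 228.0°.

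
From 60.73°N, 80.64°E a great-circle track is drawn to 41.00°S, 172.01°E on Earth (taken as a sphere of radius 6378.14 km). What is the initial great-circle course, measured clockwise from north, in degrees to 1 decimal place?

With φ₁ = 1.0599, φ₂ = -0.7156, Δλ = 1.5947 rad, the forward-azimuth formula gives
θ = atan2( sin Δλ cos φ₂ , cos φ₁ sin φ₂ − sin φ₁ cos φ₂ cos Δλ ) = atan2(0.7545, -0.3050) = 112.01°.
So the initial bearing is 112.0°.

112.0°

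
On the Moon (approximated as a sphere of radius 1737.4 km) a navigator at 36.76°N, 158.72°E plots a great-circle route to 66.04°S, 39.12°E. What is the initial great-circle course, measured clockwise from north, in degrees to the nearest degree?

210°

With φ₁ = 0.6416, φ₂ = -1.1526, Δλ = -2.0874 rad, the forward-azimuth formula gives
θ = atan2( sin Δλ cos φ₂ , cos φ₁ sin φ₂ − sin φ₁ cos φ₂ cos Δλ ) = atan2(-0.3531, -0.6121) = -150.02°.
Adding 360° brings this into [0°, 360°): 210°.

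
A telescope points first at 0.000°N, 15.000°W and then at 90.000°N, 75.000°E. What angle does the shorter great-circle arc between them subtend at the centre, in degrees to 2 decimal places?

90.00°

With latitudes φ₁ = 0.000°, φ₂ = 90.000° and longitude difference Δλ = 90.000°:
Haversine: a = sin²(Δφ/2) + cos φ₁ cos φ₂ sin²(Δλ/2) = 0.5000 + (1.0000)(0.0000)(0.5000) = 0.50000.
Central angle c = 2·arcsin(√a) = 1.57080 rad.
So the angular separation is 90.00°.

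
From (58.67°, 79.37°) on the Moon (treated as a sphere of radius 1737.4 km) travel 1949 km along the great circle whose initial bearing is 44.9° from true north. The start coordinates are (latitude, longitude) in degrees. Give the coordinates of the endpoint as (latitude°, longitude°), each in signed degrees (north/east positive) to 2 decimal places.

44.63°, -163.96°

Angular distance δ = d/R = 1949/1737.4 = 1.12179 rad; initial bearing θ = 0.7837 rad.
sin φ₂ = sin φ₁ cos δ + cos φ₁ sin δ cos θ = (0.8542)(0.4341) + (0.5200)(0.9009)(0.7083) = 0.7026, so φ₂ = 44.63°.
Δλ = atan2(sin θ sin δ cos φ₁, cos δ − sin φ₁ sin φ₂) = atan2(0.3306, -0.1661) = 116.668°.
λ₂ = 79.370° + 116.668° = 196.04° → -163.96° after wrapping to (−180°, 180°].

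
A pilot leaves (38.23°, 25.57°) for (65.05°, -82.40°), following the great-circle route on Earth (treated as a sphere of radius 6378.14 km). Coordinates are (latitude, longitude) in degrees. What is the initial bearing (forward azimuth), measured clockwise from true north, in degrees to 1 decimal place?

333.2°

Δλ = -107.970° = -1.8844 rad.
y = sin Δλ · cos φ₂ = (-0.9512)(0.4218) = -0.4012
x = cos φ₁ sin φ₂ − sin φ₁ cos φ₂ cos Δλ = (0.7855)(0.9067) − (0.6188)(0.4218)(-0.3085) = 0.7928
θ = atan2(y, x) = -26.85°; adding 360° gives 333.2°.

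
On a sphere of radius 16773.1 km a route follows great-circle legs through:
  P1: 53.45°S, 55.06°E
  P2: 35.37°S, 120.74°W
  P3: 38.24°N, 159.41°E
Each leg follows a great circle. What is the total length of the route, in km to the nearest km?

Leg P1→P2: central angle 1.5901 rad, distance 26670.7 km.
Leg P2→P3: central angle 1.8187 rad, distance 30506.1 km.
Total: 26670.7 + 30506.1 ≈ 57177 km.

57177 km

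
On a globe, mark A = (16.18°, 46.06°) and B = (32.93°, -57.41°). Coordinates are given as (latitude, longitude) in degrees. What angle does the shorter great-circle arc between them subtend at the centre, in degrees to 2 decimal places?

92.08°

Let φ₁ = 0.2824 rad, φ₂ = 0.5747 rad, and Δλ = -1.8059 rad.
cos c = sin φ₁ sin φ₂ + cos φ₁ cos φ₂ cos Δλ = (0.2787)(0.5436) + (0.9604)(0.8393)(-0.2329) = -0.03629,
so c = arccos(-0.03629) = 1.60709 rad.
So the angular separation is 92.08°.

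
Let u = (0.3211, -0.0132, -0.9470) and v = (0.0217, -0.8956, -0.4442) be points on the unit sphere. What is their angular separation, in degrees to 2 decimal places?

u·v = 0.4394; |u| = 1.0000, |v| = 0.9999.
cos θ = (u·v)/(|u||v|) = 0.4395, so θ = 63.93°.

63.93°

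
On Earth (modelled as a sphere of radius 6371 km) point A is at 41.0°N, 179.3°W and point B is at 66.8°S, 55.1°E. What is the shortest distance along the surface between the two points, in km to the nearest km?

15668 km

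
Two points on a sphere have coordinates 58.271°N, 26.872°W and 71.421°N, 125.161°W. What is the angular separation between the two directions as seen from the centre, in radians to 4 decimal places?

In radians: φ₁ = 1.0170, φ₂ = 1.2465, Δλ = -98.289° = -1.7155 rad.
cos c = sin φ₁ sin φ₂ + cos φ₁ cos φ₂ cos Δλ = (0.8505)(0.9479) + (0.5259)(0.3186)(-0.1442) = 0.78206,
so c = arccos(0.78206) = 0.67283 rad.
So the angular separation is 0.6728 rad.

0.6728 rad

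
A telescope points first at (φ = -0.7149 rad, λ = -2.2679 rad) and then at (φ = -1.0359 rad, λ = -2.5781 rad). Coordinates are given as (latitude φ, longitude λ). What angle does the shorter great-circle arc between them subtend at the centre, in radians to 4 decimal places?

In radians: φ₁ = -0.7149, φ₂ = -1.0359, Δλ = -17.773° = -0.3102 rad.
cos c = sin φ₁ sin φ₂ + cos φ₁ cos φ₂ cos Δλ = (-0.6555)(-0.8603) + (0.7552)(0.5098)(0.9523) = 0.93055,
so c = arccos(0.93055) = 0.37489 rad.
So the angular separation is 0.3749 rad.

0.3749 rad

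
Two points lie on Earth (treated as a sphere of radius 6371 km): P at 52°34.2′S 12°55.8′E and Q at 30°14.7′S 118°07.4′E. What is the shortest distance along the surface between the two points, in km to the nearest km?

8316 km

With latitudes φ₁ = -52.570°, φ₂ = -30.245° and longitude difference Δλ = 105.193°:
cos c = sin φ₁ sin φ₂ + cos φ₁ cos φ₂ cos Δλ = (-0.7941)(-0.5037) + (0.6078)(0.8639)(-0.2621) = 0.26238,
so c = arccos(0.26238) = 1.30531 rad.
Distance = R·c = 6371 × 1.3053 ≈ 8316 km.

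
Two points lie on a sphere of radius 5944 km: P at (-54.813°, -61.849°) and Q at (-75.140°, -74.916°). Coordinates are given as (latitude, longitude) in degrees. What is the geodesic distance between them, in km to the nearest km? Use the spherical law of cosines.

2173 km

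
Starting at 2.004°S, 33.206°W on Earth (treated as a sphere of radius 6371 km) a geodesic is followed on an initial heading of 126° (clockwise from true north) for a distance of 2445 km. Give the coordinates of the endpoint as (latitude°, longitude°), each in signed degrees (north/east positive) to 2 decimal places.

Angular distance δ = d/R = 2445/6371 = 0.38377 rad; initial bearing θ = 2.1991 rad.
sin φ₂ = sin φ₁ cos δ + cos φ₁ sin δ cos θ = (-0.0350)(0.9273) + (0.9994)(0.3744)(-0.5878) = -0.2524, so φ₂ = -14.62°.
Δλ = atan2(sin θ sin δ cos φ₁, cos δ − sin φ₁ sin φ₂) = atan2(0.3027, 0.9184) = 18.243°.
λ₂ = -33.206° + 18.243° = -14.96°.

-14.62°, -14.96°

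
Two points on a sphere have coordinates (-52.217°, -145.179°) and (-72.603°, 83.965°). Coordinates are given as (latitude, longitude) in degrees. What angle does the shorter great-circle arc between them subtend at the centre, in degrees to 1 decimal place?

With latitudes φ₁ = -52.217°, φ₂ = -72.603° and longitude difference Δλ = -130.856°:
Haversine: a = sin²(Δφ/2) + cos φ₁ cos φ₂ sin²(Δλ/2) = 0.0313 + (0.6127)(0.2990)(0.8271) = 0.18282.
Central angle c = 2·arcsin(√a) = 0.88363 rad.
So the angular separation is 50.6°.

50.6°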